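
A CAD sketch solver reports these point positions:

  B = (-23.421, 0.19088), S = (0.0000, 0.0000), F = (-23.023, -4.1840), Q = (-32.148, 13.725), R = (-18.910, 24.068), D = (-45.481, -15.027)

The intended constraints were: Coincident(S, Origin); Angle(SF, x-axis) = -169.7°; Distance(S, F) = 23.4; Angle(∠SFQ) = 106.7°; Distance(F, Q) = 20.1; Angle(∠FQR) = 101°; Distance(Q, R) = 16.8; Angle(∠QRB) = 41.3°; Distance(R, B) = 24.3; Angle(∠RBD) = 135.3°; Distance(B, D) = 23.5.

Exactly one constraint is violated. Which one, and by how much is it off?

Distance(B, D) = 23.5 — off by 3.30.

S = (0.00, 0.00) ✓; SF at -169.7° ✓; |SF| = 23.40 ✓; ∠SFQ = 106.7° ✓; |FQ| = 20.10 ✓; ∠FQR = 101.0° ✓; |QR| = 16.80 ✓; ∠QRB = 41.30° ✓; |RB| = 24.30 ✓; ∠RBD = 135.3° ✓; |BD| = 26.80 ✗.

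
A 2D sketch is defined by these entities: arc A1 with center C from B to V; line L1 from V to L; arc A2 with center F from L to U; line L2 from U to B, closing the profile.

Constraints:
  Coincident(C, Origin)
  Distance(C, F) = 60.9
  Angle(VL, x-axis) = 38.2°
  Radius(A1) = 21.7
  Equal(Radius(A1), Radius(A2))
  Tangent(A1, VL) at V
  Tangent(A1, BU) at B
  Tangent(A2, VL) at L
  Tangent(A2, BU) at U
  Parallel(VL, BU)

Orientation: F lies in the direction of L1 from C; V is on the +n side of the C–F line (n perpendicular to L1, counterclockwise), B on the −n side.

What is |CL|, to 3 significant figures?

64.7

The slot axis is L1's direction at 38.2°, so u = (cos 38.2°, sin 38.2°) = (0.786, 0.618) and n = (−sin 38.2°, cos 38.2°) = (-0.618, 0.786). C is at the origin and F lies 60.9 along u from C, so F = 60.9·u = (47.9, 37.7). Tangency of A1 to both parallel lines with radius 21.7 puts V and B at C ± 21.7·n: V = (-13.4, 17.1), B = (13.4, -17.1). Equal radii place L and U the same way about F: L = F + 21.7·n = (34.4, 54.7), U = F − 21.7·n = (61.3, 20.6). Then |CL| = |L − C| = 64.7.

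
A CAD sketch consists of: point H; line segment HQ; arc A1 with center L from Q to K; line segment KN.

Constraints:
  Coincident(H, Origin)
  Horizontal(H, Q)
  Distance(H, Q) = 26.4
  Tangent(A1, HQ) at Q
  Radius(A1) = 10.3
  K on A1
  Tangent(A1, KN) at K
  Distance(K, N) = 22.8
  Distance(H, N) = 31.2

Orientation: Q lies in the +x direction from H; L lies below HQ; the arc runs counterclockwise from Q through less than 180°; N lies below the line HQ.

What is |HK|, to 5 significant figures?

18.114

Checks: |LK| = 10.30 ✓; ∠(LK, KN) = 90.00° ✓; |KN| = 22.80 ✓; |HN| = 31.20 ✓.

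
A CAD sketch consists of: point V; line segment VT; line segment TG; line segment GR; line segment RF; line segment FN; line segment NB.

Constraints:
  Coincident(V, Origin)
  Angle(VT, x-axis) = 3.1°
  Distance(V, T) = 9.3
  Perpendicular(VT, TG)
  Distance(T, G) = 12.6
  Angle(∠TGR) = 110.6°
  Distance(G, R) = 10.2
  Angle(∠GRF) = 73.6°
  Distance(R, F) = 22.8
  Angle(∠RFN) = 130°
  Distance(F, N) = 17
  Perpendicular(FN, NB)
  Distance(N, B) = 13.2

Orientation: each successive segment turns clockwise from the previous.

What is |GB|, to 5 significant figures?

23.820

∠RFN = 130.0° gives FN at 47.300° from the x-axis; with |FN| = 17.0, N = (9.2597, 18.930). FN ⟂ NB, so NB runs at -42.700°; with |NB| = 13.2, B = (18.961, 9.9785). Then |GB| = |B − G| = 23.820.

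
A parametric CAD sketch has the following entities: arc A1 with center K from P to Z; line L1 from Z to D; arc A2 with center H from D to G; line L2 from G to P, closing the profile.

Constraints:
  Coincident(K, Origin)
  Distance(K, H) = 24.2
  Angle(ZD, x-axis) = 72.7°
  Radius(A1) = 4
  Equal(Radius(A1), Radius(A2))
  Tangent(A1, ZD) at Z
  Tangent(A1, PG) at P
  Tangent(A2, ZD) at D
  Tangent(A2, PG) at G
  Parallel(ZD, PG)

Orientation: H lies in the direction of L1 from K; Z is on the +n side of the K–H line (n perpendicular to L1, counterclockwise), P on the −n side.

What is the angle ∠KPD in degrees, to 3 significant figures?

71.7°

Tangency of A1 to both parallel lines with radius 4.0 puts Z and P at K ± 4.0·n: Z = (-3.82, 1.19), P = (3.82, -1.19). Equal radii place D and G the same way about H: D = H + 4.0·n = (3.38, 24.3), G = H − 4.0·n = (11.0, 21.9). Then cos ∠KPD = PK·PD / (|PK||PD|), giving 71.7°.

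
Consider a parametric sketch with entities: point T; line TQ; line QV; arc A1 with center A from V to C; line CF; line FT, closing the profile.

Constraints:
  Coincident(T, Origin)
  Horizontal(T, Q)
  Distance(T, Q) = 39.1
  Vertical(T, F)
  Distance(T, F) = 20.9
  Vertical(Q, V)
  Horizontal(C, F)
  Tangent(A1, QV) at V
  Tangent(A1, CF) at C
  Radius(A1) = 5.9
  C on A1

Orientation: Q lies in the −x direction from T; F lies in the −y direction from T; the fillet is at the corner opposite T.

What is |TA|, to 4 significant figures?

36.43

T is at the origin; T and Q share the same y with |TQ| = 39.1 and Q on the −x side, so Q = (-39.10, 0.000). TF is vertical with |TF| = 20.9 and F on the −y side, so F = (0.000, -20.90). The virtual corner opposite T is at (-39.10, -20.90). The tangent condition forces AV to be normal to QV and since A1 is tangent to CF there, AC ⟂ CF, with radius 5.9, so the center A sits 5.9 in from both sides at A = (-33.20, -15.00). Then |TA| = |A − T| = 36.43.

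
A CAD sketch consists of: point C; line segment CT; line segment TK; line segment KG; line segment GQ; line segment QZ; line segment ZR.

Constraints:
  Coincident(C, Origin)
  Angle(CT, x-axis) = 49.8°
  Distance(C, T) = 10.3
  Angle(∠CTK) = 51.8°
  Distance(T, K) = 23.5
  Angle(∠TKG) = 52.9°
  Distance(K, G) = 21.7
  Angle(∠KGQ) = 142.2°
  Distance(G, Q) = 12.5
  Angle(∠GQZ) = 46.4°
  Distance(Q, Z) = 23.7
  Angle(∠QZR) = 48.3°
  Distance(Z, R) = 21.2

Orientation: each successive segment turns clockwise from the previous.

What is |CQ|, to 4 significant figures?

14.83

∠TKG = 52.9° gives KG at 154.5° from the x-axis; with |KG| = 21.7, G = (-8.213, -5.811). ∠KGQ = 142.2° gives GQ at 116.7° from the x-axis; with |GQ| = 12.5, Q = (-13.83, 5.356). Then |CQ| = |Q − C| = 14.83.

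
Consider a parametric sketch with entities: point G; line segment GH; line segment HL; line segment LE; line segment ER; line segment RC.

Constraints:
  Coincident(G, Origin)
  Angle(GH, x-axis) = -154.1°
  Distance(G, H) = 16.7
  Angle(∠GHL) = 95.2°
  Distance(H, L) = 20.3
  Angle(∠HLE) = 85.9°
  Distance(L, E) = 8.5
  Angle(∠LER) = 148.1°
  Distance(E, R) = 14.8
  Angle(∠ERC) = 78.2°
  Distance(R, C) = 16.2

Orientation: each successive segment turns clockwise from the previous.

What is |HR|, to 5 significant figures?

23.219

G is at the origin; GH runs at -154.1° with length 16.7, so H = (-15.023, -7.2946). ∠GHL = 95.2° gives HL at 121.10° from the x-axis; with |HL| = 20.3, L = (-25.508, 10.088). ∠HLE = 85.9° gives LE at 27.000° from the x-axis; with |LE| = 8.5, E = (-17.935, 13.947). ∠LER = 148.1° gives ER at -4.9000° from the x-axis; with |ER| = 14.8, R = (-3.1888, 12.682). Then |HR| = |R − H| = 23.219.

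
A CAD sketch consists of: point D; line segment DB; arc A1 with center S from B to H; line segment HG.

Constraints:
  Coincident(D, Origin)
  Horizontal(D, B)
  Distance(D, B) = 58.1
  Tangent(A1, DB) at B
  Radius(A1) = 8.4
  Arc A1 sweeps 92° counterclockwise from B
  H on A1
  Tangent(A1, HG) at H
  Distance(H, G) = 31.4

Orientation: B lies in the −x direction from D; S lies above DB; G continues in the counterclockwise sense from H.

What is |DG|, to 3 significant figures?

64.7

D is at the origin; DB is horizontal with |DB| = 58.1 and B on the −x side, so B = (-58.1, 0.00). Since A1 is tangent to DB there, SB ⟂ DB, so S = B + (0, 8.4) = (-58.1, 8.40). On A1, B sits at bearing -90° from S; a 92° counterclockwise sweep puts H at bearing 2°, so H = S + 8.4·(cos 2°, sin 2°) = (-49.7, 8.69). Tangency of A1 to HG means the radius SH is perpendicular to HG, so HG runs along (−sin 2°, cos 2°); with |HG| = 31.4, G = (-50.8, 40.1). Then |DG| = |G − D| = 64.7.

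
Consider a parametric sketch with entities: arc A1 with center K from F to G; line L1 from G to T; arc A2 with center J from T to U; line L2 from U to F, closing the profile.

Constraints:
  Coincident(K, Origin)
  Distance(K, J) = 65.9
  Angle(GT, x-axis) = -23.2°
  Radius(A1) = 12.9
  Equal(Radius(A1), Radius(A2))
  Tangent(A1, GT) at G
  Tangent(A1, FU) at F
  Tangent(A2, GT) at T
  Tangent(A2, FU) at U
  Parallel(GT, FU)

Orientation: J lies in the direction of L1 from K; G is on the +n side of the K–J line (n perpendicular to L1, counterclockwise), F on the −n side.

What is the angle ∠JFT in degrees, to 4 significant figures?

10.30°

Tangency of A1 to both parallel lines with radius 12.9 puts G and F at K ± 12.9·n: G = (5.082, 11.86), F = (-5.082, -11.86). Equal radii place T and U the same way about J: T = J + 12.9·n = (65.65, -14.10), U = J − 12.9·n = (55.49, -37.82). Then cos ∠JFT = FJ·FT / (|FJ||FT|), giving 10.30°.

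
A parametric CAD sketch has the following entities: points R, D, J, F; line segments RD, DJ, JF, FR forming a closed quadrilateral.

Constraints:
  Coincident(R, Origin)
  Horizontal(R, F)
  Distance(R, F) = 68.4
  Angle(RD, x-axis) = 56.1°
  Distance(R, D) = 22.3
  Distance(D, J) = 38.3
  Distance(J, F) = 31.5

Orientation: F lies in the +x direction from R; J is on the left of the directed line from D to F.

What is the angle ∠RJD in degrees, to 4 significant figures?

16.40°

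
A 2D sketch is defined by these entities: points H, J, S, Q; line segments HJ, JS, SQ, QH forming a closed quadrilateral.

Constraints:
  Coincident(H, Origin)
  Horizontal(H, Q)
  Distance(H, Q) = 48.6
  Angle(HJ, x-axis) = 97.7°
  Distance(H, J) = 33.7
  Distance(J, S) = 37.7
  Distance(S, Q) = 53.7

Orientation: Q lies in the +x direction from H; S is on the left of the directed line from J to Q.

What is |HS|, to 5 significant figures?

58.032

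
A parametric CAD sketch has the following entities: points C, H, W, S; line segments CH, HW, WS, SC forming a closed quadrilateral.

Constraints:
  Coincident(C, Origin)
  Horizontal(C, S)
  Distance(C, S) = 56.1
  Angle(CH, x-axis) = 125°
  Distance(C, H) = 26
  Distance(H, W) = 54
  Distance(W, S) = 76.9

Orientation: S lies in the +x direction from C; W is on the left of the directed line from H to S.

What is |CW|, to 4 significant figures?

67.51

C is at the origin; CS is horizontal with |CS| = 56.1 and S in +x, so S = (56.1, 0). CH runs at 125.0° with |CH| = 26.0, so H = (-14.91, 21.30). W is determined by |HW| = 54.0 and |WS| = 76.9 together: it lies at the intersection of circle(H, 54.0) and circle(S, 76.9). With |HS| = 74.14, the foot of the radical line on HS is 16.85 from H and the perpendicular offset is √(54.0² − 16.85²) = 51.30. Taking the left-of-HS solution: W = (15.97, 65.60).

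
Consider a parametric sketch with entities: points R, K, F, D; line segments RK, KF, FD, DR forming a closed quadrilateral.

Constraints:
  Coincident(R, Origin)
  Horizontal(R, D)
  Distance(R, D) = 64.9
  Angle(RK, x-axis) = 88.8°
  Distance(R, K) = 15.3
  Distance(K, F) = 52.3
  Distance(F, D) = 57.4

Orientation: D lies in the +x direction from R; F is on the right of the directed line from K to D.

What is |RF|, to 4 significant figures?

38.48

Checks: |KF| = 52.30 ✓; |FD| = 57.40 ✓.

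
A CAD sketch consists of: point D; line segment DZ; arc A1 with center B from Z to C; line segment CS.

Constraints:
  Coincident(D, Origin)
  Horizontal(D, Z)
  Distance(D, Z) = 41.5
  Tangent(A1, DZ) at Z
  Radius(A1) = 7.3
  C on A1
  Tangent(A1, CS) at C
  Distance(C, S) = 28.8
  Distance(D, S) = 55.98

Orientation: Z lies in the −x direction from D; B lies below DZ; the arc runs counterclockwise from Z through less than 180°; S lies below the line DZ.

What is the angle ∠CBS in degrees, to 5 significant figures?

75.777°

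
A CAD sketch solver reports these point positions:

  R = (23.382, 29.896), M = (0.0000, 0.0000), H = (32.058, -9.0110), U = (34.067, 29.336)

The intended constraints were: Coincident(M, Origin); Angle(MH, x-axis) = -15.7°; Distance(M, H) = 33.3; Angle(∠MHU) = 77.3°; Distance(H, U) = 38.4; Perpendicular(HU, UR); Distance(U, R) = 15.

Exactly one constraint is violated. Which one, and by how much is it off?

Distance(U, R) = 15 — off by 4.30.

M = (0.00, 0.00) ✓; MH at -15.70° ✓; |MH| = 33.30 ✓; ∠MHU = 77.30° ✓; |HU| = 38.40 ✓; ∠(HU, UR) = 90.00° ✓; |UR| = 10.70 ✗.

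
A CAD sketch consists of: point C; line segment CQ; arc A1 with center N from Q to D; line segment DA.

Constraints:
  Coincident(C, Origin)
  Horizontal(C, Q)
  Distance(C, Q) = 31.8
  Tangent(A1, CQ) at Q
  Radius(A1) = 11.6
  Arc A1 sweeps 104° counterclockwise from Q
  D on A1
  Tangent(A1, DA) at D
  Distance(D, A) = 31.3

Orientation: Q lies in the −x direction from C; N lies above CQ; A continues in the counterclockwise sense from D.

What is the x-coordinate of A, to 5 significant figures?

-28.117

C is at the origin; CQ is horizontal with |CQ| = 31.8 and Q on the −x side, so Q = (-31.800, 0.0000). Since A1 is tangent to CQ there, NQ ⟂ CQ, so N = Q + (0, 11.6) = (-31.800, 11.600). On A1, Q sits at bearing -90° from N; a 104° counterclockwise sweep puts D at bearing 14°, so D = N + 11.6·(cos 14°, sin 14°) = (-20.545, 14.406). A1 meets DA tangentially, so ND is at right angles to DA, so DA runs along (−sin 14°, cos 14°); with |DA| = 31.3, A = (-28.117, 44.777). So A.x = -28.117.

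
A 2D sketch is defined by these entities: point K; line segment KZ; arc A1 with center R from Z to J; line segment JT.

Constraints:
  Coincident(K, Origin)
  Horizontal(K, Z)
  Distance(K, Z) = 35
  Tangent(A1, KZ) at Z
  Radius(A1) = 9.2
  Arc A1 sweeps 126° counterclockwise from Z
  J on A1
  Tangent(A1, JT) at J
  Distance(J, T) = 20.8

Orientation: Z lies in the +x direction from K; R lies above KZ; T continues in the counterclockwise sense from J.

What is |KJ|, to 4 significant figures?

44.89

K is at the origin; KZ is horizontal with |KZ| = 35.0 and Z on the +x side, so Z = (35.00, 0.000). Tangency of A1 to KZ means the radius RZ is perpendicular to KZ, so R = Z + (0, 9.2) = (35.00, 9.200). On A1, Z sits at bearing -90° from R; a 126° counterclockwise sweep puts J at bearing 36°, so J = R + 9.2·(cos 36°, sin 36°) = (42.44, 14.61). Then |KJ| = |J − K| = 44.89.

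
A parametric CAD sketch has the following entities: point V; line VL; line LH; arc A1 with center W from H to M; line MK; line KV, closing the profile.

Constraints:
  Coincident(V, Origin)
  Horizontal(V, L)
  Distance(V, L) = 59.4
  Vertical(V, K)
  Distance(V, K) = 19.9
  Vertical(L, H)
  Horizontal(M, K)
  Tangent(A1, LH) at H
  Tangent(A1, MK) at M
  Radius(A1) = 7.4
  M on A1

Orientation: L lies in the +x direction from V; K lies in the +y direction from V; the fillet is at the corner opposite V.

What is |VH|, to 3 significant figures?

60.7

The virtual corner opposite V is at (59.4, 19.9). A1 meets LH tangentially, so WH is at right angles to LH and since A1 is tangent to MK there, WM ⟂ MK, with radius 7.4, so the center W sits 7.4 in from both sides at W = (52.0, 12.5). That places the tangent points at H = (59.4, 12.5) on LH and M = (52.0, 19.9) on MK. Then |VH| = |H − V| = 60.7.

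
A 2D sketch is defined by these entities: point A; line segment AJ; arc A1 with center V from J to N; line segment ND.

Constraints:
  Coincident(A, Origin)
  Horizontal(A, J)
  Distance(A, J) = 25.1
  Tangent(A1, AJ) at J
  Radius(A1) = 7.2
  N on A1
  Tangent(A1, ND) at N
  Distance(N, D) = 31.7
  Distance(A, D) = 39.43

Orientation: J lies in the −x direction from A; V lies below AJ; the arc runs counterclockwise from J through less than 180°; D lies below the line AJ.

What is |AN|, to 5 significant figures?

33.003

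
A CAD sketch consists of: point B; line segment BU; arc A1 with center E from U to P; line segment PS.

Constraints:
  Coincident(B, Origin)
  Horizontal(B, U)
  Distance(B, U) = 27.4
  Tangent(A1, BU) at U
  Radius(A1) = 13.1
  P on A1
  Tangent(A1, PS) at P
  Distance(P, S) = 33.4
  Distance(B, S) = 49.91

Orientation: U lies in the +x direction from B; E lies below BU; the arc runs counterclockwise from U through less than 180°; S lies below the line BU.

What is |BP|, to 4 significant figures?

19.92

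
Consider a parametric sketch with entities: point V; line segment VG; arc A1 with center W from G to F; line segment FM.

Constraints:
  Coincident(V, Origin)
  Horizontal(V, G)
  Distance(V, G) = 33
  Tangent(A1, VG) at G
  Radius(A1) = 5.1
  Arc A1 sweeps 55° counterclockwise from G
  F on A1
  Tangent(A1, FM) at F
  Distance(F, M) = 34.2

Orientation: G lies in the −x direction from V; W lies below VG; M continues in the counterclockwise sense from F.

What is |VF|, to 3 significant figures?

37.2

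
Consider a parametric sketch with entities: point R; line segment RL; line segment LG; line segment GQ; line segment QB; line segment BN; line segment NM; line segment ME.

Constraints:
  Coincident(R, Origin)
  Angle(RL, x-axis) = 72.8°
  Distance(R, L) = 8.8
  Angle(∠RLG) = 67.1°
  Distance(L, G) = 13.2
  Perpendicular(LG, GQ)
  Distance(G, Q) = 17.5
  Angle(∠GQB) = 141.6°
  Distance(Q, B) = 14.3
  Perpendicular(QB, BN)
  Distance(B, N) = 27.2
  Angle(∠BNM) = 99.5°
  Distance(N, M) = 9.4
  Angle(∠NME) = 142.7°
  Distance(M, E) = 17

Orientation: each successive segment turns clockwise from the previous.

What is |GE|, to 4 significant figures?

10.62

R is at the origin; RL runs at 72.8° with length 8.8, so L = (2.602, 8.406). ∠RLG = 67.1° gives LG at -40.10° from the x-axis; with |LG| = 13.2, G = (12.70, -0.09598). The perpendicularity gives GQ at right angles to LG, so GQ runs at -130.1°; with |GQ| = 17.5, Q = (1.427, -13.48). ∠GQB = 141.6° gives QB at -168.5° from the x-axis; with |QB| = 14.3, B = (-12.59, -16.33). QB ⟂ BN, so BN runs at 101.5°; with |BN| = 27.2, N = (-18.01, 10.32). ∠BNM = 99.5° gives NM at 21.00° from the x-axis; with |NM| = 9.4, M = (-9.233, 13.69). ∠NME = 142.7° gives ME at -16.30° from the x-axis; with |ME| = 17.0, E = (7.084, 8.918). Then |GE| = |E − G| = 10.62.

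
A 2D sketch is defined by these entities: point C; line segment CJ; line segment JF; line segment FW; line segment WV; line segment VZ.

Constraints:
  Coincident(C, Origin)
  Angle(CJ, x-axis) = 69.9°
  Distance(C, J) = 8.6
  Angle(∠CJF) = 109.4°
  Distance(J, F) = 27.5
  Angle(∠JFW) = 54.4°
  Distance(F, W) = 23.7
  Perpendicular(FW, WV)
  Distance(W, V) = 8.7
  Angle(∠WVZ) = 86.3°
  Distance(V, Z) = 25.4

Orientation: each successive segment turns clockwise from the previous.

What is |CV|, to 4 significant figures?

11.28

C is at the origin; CJ runs at 69.9° with length 8.6, so J = (2.955, 8.076). ∠CJF = 109.4° gives JF at -0.7000° from the x-axis; with |JF| = 27.5, F = (30.45, 7.740). ∠JFW = 54.4° gives FW at -126.3° from the x-axis; with |FW| = 23.7, W = (16.42, -11.36). The perpendicularity gives WV at right angles to FW, so WV runs at 143.7°; with |WV| = 8.7, V = (9.411, -6.210). Then |CV| = |V − C| = 11.28.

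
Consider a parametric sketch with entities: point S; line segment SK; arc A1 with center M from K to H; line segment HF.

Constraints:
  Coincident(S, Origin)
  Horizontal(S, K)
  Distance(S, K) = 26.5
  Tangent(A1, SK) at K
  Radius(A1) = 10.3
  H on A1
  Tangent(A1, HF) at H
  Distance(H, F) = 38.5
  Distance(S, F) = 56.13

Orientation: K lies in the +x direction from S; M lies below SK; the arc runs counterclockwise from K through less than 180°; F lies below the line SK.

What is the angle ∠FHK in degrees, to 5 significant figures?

128.42°

S is at the origin; S and K share the same y with |SK| = 26.5 and K on the +x side, so K = (26.500, 0.0000). Since A1 is tangent to SK there, MK ⟂ SK, so M = K + (0, -10.3) = (26.500, -10.300). Since MH ⟂ HF (tangency), |MF| = √(10.3² + 38.5²) = 39.854 regardless of where H sits on A1. So F lies on both circle(S, 56.13) and circle(M, 39.854); the below-SK intersection is F = (25.242, -50.134). H is the foot of the tangent from F: H = (16.471, -12.647).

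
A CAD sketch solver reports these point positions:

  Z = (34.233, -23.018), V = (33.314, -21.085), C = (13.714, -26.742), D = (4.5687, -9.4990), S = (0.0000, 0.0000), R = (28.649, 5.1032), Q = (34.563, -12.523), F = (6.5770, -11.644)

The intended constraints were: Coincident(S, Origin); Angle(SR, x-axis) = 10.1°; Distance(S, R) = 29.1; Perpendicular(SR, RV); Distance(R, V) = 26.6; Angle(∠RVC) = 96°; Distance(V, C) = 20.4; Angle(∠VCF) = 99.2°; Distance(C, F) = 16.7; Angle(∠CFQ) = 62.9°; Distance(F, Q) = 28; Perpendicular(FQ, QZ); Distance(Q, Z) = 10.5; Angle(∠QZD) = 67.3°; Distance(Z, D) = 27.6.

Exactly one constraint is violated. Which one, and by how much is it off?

Distance(Z, D) = 27.6 — off by 5.00.

S = (0.00, 0.00) ✓; SR at 10.10° ✓; |SR| = 29.10 ✓; ∠(SR, RV) = 90.00° ✓; |RV| = 26.60 ✓; ∠RVC = 96.00° ✓; |VC| = 20.40 ✓; ∠VCF = 99.20° ✓; |CF| = 16.70 ✓; ∠CFQ = 62.90° ✓; |FQ| = 28.00 ✓; ∠(FQ, QZ) = 90.00° ✓; |QZ| = 10.50 ✓; ∠QZD = 67.30° ✓; |ZD| = 32.60 ✗.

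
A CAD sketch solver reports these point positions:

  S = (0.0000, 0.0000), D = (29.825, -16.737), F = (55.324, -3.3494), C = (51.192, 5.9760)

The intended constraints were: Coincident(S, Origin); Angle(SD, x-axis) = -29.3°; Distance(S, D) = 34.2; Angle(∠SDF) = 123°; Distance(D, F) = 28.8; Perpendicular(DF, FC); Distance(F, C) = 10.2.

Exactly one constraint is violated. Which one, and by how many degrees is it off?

Perpendicular(DF, FC) — off by 3.80°.

S = (0.00, 0.00) ✓; SD at -29.30° ✓; |SD| = 34.20 ✓; ∠SDF = 123.0° ✓; |DF| = 28.80 ✓; ∠(DF, FC) = 86.20° ✗; |FC| = 10.20 ✓.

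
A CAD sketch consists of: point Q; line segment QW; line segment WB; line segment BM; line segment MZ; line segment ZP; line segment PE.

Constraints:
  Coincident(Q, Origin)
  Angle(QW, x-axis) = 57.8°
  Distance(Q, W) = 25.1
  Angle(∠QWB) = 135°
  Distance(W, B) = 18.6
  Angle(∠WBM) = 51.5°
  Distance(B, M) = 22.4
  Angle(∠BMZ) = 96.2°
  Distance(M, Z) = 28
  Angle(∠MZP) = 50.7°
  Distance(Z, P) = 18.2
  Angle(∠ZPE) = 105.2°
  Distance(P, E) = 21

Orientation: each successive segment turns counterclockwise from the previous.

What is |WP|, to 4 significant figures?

3.623

∠BMZ = 96.2° gives MZ at -44.90° from the x-axis; with |MZ| = 28.0, Z = (15.08, 2.131). ∠MZP = 50.7° gives ZP at 84.40° from the x-axis; with |ZP| = 18.2, P = (16.86, 20.24). Then |WP| = |P − W| = 3.623.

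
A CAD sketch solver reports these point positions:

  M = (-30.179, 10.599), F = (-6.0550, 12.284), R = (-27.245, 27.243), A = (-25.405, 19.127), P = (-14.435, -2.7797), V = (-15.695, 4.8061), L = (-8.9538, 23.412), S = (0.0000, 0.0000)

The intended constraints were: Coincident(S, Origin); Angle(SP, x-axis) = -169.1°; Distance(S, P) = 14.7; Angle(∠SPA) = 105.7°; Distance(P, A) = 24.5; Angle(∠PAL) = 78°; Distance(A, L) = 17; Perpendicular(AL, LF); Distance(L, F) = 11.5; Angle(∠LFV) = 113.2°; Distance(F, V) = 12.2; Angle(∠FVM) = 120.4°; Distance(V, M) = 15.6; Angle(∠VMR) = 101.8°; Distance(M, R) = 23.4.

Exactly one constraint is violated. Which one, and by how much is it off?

Distance(M, R) = 23.4 — off by 6.50.

S = (0.00, 0.00) ✓; SP at -169.1° ✓; |SP| = 14.70 ✓; ∠SPA = 105.7° ✓; |PA| = 24.50 ✓; ∠PAL = 78.00° ✓; |AL| = 17.00 ✓; ∠(AL, LF) = 90.00° ✓; |LF| = 11.50 ✓; ∠LFV = 113.2° ✓; |FV| = 12.20 ✓; ∠FVM = 120.4° ✓; |VM| = 15.60 ✓; ∠VMR = 101.8° ✓; |MR| = 16.90 ✗.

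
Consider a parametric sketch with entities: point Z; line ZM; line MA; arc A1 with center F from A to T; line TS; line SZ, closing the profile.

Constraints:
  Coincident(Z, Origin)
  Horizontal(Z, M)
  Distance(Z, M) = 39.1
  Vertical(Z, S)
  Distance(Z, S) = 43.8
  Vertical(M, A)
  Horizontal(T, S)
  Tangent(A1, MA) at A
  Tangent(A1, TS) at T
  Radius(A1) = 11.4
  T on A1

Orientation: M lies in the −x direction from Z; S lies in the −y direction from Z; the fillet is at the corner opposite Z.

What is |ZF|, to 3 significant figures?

42.6

Z is at the origin; ZM is horizontal with |ZM| = 39.1 and M on the −x side, so M = (-39.1, 0.00). Z and S share the same x with |ZS| = 43.8 and S on the −y side, so S = (0.00, -43.8). The virtual corner opposite Z is at (-39.1, -43.8). A1 meets MA tangentially, so FA is at right angles to MA and since A1 is tangent to TS there, FT ⟂ TS, with radius 11.4, so the center F sits 11.4 in from both sides at F = (-27.7, -32.4). Then |ZF| = |F − Z| = 42.6.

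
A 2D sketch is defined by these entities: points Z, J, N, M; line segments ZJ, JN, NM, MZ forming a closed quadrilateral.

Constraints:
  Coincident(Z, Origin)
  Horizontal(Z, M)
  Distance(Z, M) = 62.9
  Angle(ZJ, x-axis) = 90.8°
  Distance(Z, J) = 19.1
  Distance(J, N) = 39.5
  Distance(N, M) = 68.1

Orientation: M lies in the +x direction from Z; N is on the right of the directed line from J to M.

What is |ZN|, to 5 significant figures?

20.466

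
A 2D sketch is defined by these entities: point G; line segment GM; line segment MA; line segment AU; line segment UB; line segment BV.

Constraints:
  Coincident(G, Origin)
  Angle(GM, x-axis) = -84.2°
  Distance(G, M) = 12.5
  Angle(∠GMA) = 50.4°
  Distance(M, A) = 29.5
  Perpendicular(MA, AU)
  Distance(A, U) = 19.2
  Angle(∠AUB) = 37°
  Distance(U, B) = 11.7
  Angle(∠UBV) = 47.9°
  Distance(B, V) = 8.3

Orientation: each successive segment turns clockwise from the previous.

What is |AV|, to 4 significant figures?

10.66

G is at the origin; GM runs at -84.2° with length 12.5, so M = (1.263, -12.44). ∠GMA = 50.4° gives MA at 146.2° from the x-axis; with |MA| = 29.5, A = (-23.25, 3.975). MA ⟂ AU, so AU runs at 56.20°; with |AU| = 19.2, U = (-12.57, 19.93). ∠AUB = 37.0° gives UB at -86.80° from the x-axis; with |UB| = 11.7, B = (-11.92, 8.248). ∠UBV = 47.9° gives BV at 141.1° from the x-axis; with |BV| = 8.3, V = (-18.38, 13.46). Then |AV| = |V − A| = 10.66.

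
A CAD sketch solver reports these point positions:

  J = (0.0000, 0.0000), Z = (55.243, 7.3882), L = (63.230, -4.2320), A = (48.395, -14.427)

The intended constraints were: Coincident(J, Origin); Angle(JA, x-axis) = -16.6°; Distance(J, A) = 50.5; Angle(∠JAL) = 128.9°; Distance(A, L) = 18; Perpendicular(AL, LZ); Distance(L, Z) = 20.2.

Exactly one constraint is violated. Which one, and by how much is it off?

Distance(L, Z) = 20.2 — off by 6.10.

J = (0.00, 0.00) ✓; JA at -16.60° ✓; |JA| = 50.50 ✓; ∠JAL = 128.9° ✓; |AL| = 18.00 ✓; ∠(AL, LZ) = 90.00° ✓; |LZ| = 14.10 ✗.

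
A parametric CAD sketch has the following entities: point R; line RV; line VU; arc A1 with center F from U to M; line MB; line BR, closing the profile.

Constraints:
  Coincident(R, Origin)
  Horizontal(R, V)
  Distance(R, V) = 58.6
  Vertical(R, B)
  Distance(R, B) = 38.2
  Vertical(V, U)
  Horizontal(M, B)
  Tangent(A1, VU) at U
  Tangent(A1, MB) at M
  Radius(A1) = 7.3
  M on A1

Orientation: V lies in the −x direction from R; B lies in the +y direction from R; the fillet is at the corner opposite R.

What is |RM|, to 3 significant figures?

64.0

The virtual corner opposite R is at (-58.6, 38.2). A1 meets VU tangentially, so FU is at right angles to VU and A1 meets MB tangentially, so FM is at right angles to MB, with radius 7.3, so the center F sits 7.3 in from both sides at F = (-51.3, 30.9). That places the tangent points at U = (-58.6, 30.9) on VU and M = (-51.3, 38.2) on MB. Then |RM| = |M − R| = 64.0.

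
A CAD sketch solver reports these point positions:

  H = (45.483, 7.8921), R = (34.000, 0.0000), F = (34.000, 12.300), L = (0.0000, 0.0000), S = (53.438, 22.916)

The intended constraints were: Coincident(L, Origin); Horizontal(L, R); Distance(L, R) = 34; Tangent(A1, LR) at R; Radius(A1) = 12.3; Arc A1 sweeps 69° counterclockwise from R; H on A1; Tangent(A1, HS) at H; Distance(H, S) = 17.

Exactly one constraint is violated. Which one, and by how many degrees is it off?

Tangent(A1, HS) at H — off by 6.90°.

L = (0.00, 0.00) ✓; L.y = 0.00, R.y = 0.00 ✓; |LR| = 34.00 ✓; ∠(FR, RL) = 90.00° ✓; |FR| = 12.30 ✓; bearing(F→H) − bearing(F→R) = 69.00° ✓; |FH| = 12.30 ✓; ∠(FH, HS) = 96.90° ✗; |HS| = 17.00 ✓.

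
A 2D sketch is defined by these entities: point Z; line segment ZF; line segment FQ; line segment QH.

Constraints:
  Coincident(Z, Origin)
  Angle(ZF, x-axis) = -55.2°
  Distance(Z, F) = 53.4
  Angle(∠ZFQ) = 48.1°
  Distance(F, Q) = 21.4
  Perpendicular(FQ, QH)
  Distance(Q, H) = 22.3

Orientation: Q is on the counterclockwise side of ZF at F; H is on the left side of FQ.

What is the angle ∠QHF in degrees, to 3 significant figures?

43.8°

Z is at the origin; ZF runs at -55.2° with length 53.4, so F = 53.4·(cos -55.2°, sin -55.2°) = (30.5, -43.8). ∠ZFQ = 48.1°, so FQ runs at -55.2° + (180° − 48.1°) = 76.7° from the x-axis; with |FQ| = 21.4, Q = F + 21.4·(cos 76.7°, sin 76.7°) = (35.4, -23.0). FQ is perpendicular to QH; with |QH| = 22.3 on the left of FQ, H = Q + 22.3·(-0.973, 0.230) = (13.7, -17.9). Then cos ∠QHF = HQ·HF / (|HQ||HF|), giving 43.8°.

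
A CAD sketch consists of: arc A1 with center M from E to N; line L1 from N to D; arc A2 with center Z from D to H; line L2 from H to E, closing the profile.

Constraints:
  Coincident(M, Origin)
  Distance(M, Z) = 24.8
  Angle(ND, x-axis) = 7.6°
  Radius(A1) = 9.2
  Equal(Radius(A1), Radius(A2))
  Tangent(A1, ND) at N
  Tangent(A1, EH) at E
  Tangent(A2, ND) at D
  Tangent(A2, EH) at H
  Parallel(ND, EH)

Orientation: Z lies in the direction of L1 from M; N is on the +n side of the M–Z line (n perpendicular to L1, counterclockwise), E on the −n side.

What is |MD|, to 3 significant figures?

26.5

The slot axis is L1's direction at 7.6°, so u = (cos 7.6°, sin 7.6°) = (0.991, 0.132) and n = (−sin 7.6°, cos 7.6°) = (-0.132, 0.991). M is at the origin and Z lies 24.8 along u from M, so Z = 24.8·u = (24.6, 3.28). Tangency of A1 to both parallel lines with radius 9.2 puts N and E at M ± 9.2·n: N = (-1.22, 9.12), E = (1.22, -9.12). Equal radii place D and H the same way about Z: D = Z + 9.2·n = (23.4, 12.4), H = Z − 9.2·n = (25.8, -5.84). Then |MD| = |D − M| = 26.5.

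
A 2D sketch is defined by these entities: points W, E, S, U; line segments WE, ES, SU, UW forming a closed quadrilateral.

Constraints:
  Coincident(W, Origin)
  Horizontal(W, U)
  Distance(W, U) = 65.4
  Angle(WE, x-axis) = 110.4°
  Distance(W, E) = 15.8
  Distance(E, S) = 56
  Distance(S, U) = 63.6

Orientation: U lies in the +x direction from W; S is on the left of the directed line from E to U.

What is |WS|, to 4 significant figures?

64.40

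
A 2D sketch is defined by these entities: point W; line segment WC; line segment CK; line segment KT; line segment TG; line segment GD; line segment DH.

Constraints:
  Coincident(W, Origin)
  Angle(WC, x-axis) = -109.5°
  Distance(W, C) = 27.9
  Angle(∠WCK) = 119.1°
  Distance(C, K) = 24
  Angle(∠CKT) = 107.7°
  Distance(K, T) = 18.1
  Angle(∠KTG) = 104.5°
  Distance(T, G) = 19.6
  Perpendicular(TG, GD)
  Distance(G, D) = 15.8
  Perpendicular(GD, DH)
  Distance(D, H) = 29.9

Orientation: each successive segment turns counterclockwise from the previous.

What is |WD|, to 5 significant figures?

20.679

W is at the origin; WC runs at -109.5° with length 27.9, so C = (-9.3132, -26.300). ∠WCK = 119.1° gives CK at -48.600° from the x-axis; with |CK| = 24.0, K = (6.5583, -44.302). ∠CKT = 107.7° gives KT at 23.700° from the x-axis; with |KT| = 18.1, T = (23.132, -37.027). ∠KTG = 104.5° gives TG at 99.200° from the x-axis; with |TG| = 19.6, G = (19.998, -17.679). TG is perpendicular to GD, so GD runs at -170.80°; with |GD| = 15.8, D = (4.4013, -20.205). Then |WD| = |D − W| = 20.679.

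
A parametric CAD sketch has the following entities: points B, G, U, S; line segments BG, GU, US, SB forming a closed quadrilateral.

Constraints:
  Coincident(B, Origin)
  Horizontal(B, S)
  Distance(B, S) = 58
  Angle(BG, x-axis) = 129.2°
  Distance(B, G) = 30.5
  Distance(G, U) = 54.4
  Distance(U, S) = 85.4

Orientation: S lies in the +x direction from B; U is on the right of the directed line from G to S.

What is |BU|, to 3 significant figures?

37.6

B is at the origin; B and S share the same y with |BS| = 58.0 and S in +x, so S = (58.0, 0). BG runs at 129.2° with |BG| = 30.5, so G = (-19.3, 23.6). U is determined by |GU| = 54.4 and |US| = 85.4 together: it lies at the intersection of circle(G, 54.4) and circle(S, 85.4). With |GS| = 80.8, the foot of the radical line on GS is 13.6 from G and the perpendicular offset is √(54.4² − 13.6²) = 52.7. Taking the right-of-GS solution: U = (-21.7, -30.7).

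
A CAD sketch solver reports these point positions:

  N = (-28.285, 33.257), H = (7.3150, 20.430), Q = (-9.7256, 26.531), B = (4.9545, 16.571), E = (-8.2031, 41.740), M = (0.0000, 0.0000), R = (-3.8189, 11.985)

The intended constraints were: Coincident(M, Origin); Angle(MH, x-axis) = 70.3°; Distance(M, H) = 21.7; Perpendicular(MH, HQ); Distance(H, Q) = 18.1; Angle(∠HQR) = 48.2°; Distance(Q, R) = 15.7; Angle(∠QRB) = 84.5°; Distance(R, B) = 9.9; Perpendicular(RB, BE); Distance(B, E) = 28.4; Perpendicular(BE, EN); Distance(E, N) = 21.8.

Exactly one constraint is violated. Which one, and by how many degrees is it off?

Perpendicular(BE, EN) — off by 4.70°.

M = (0.00, 0.00) ✓; MH at 70.30° ✓; |MH| = 21.70 ✓; ∠(MH, HQ) = 90.00° ✓; |HQ| = 18.10 ✓; ∠HQR = 48.20° ✓; |QR| = 15.70 ✓; ∠QRB = 84.50° ✓; |RB| = 9.900 ✓; ∠(RB, BE) = 90.00° ✓; |BE| = 28.40 ✓; ∠(BE, EN) = 85.30° ✗; |EN| = 21.80 ✓.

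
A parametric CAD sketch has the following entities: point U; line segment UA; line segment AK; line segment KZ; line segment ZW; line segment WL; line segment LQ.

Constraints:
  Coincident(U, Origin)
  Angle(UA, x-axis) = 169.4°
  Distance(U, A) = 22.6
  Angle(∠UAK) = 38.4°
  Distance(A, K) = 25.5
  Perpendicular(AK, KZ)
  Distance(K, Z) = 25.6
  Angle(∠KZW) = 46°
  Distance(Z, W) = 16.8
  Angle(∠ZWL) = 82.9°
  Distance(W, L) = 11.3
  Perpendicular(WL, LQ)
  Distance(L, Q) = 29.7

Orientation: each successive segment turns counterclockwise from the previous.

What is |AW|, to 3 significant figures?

19.3

U is at the origin; UA runs at 169.4° with length 22.6, so A = (-22.2, 4.16). ∠UAK = 38.4° gives AK at -49.0° from the x-axis; with |AK| = 25.5, K = (-5.48, -15.1). The perpendicularity gives KZ at right angles to AK, so KZ runs at 41.0°; with |KZ| = 25.6, Z = (13.8, 1.71). ∠KZW = 46.0° gives ZW at 175° from the x-axis; with |ZW| = 16.8, W = (-2.90, 3.17). Then |AW| = |W − A| = 19.3.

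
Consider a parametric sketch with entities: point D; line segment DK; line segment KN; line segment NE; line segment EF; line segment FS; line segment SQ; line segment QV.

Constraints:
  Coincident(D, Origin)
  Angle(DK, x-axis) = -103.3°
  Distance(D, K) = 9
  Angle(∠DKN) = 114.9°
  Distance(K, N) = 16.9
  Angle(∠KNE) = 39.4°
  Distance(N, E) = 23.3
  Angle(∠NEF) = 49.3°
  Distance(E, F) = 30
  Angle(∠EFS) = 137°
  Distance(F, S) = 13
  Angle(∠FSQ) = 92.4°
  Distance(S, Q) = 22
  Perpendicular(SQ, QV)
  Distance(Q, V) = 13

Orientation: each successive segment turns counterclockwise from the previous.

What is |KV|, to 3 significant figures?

16.3

D is at the origin; DK runs at -103.3° with length 9.0, so K = (-2.07, -8.76). ∠DKN = 114.9° gives KN at -38.2° from the x-axis; with |KN| = 16.9, N = (11.2, -19.2). ∠KNE = 39.4° gives NE at 102° from the x-axis; with |NE| = 23.3, E = (6.21, 3.55). ∠NEF = 49.3° gives EF at -127° from the x-axis; with |EF| = 30.0, F = (-11.8, -20.4). ∠EFS = 137.0° gives FS at -83.9° from the x-axis; with |FS| = 13.0, S = (-10.4, -33.4). ∠FSQ = 92.4° gives SQ at 3.70° from the x-axis; with |SQ| = 22.0, Q = (11.5, -32.0). SQ ⟂ QV, so QV runs at 93.7°; with |QV| = 13.0, V = (10.7, -19.0). Then |KV| = |V − K| = 16.3.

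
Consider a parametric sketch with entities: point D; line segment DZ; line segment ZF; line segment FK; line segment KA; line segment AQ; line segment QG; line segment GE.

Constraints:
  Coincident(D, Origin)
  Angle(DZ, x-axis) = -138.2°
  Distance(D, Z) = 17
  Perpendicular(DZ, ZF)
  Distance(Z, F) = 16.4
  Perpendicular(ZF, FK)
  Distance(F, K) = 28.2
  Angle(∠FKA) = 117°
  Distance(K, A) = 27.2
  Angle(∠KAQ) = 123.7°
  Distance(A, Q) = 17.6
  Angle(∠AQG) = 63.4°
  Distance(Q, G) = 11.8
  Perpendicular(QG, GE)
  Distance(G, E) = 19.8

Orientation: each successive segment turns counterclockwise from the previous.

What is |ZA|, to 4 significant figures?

41.30

ZF ⟂ FK, so FK runs at 41.80°; with |FK| = 28.2, K = (19.28, -4.761). ∠FKA = 117.0° gives KA at 104.8° from the x-axis; with |KA| = 27.2, A = (12.33, 21.54). Then |ZA| = |A − Z| = 41.30.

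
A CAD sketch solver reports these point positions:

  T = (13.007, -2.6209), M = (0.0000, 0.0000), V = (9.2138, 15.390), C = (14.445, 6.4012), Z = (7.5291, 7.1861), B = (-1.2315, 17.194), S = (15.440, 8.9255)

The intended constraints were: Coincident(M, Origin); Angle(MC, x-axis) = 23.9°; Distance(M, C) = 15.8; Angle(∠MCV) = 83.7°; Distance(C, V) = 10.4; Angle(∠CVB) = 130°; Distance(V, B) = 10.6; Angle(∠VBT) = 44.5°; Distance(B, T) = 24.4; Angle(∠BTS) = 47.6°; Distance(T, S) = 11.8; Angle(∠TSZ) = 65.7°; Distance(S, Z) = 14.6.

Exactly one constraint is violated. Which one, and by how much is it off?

Distance(S, Z) = 14.6 — off by 6.50.

M = (0.00, 0.00) ✓; MC at 23.90° ✓; |MC| = 15.80 ✓; ∠MCV = 83.70° ✓; |CV| = 10.40 ✓; ∠CVB = 130.0° ✓; |VB| = 10.60 ✓; ∠VBT = 44.50° ✓; |BT| = 24.40 ✓; ∠BTS = 47.60° ✓; |TS| = 11.80 ✓; ∠TSZ = 65.70° ✓; |SZ| = 8.100 ✗.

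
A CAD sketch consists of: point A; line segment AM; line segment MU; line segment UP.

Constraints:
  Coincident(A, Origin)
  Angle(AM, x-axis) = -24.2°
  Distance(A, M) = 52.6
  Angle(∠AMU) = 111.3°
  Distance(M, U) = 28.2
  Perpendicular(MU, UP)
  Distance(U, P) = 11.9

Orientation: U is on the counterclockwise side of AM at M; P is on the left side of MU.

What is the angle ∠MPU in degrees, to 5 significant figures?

67.121°

A is at the origin; AM runs at -24.2° with length 52.6, so M = 52.6·(cos -24.2°, sin -24.2°) = (47.978, -21.562). ∠AMU = 111.3°, so MU runs at -24.2° + (180° − 111.3°) = 44.500° from the x-axis; with |MU| = 28.2, U = M + 28.2·(cos 44.500°, sin 44.500°) = (68.091, -1.7963). MU ⟂ UP; with |UP| = 11.9 on the left of MU, P = U + 11.9·(-0.70091, 0.71325) = (59.750, 6.6914). Then cos ∠MPU = PM·PU / (|PM||PU|), giving 67.121°.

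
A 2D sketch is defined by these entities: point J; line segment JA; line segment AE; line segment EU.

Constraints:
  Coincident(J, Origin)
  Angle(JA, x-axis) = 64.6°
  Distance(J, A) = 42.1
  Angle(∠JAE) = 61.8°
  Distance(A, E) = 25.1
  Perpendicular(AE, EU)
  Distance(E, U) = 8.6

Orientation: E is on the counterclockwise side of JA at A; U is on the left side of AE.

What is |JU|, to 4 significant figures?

28.97

∠JAE = 61.8°, so AE runs at 64.6° + (180° − 61.8°) = 182.8° from the x-axis; with |AE| = 25.1, E = A + 25.1·(cos 182.8°, sin 182.8°) = (-7.012, 36.80). AE ⟂ EU; with |EU| = 8.6 on the left of AE, U = E + 8.6·(0.04885, -0.9988) = (-6.592, 28.21). Then |JU| = |U − J| = 28.97.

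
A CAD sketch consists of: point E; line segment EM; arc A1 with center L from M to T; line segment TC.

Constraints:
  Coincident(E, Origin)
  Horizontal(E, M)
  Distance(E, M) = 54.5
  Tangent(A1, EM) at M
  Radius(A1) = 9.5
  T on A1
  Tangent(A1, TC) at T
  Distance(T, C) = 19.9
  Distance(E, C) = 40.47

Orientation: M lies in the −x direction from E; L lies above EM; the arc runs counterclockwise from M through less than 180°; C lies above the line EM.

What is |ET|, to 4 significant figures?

46.96

E is at the origin; EM is horizontal with |EM| = 54.5 and M on the −x side, so M = (-54.50, 0.000). Tangency of A1 to EM means the radius LM is perpendicular to EM, so L = M + (0, 9.5) = (-54.50, 9.500). Since LT ⟂ TC (tangency), |LC| = √(9.5² + 19.9²) = 22.05 regardless of where T sits on A1. So C lies on both circle(E, 40.47) and circle(L, 22.05); the above-EM intersection is C = (-35.14, 20.07). T is the foot of the tangent from C: T = (-46.80, 3.936).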